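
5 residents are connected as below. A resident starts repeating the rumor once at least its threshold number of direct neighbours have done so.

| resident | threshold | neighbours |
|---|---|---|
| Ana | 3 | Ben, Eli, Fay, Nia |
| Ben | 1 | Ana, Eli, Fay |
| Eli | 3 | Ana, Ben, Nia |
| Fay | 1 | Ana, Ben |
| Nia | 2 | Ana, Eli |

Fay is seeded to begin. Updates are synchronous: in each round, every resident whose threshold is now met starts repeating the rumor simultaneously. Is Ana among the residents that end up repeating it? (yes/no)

no

Round 1 — Fay starts repeating the rumor (initial).
Round 2 — checking thresholds:
  Ana: 1 of 4 neighbours < 3, not yet.
  Ben: 1 of 3 neighbours ≥ 1, starts repeating the rumor.
Round 3 — no new spreads; cascade stops.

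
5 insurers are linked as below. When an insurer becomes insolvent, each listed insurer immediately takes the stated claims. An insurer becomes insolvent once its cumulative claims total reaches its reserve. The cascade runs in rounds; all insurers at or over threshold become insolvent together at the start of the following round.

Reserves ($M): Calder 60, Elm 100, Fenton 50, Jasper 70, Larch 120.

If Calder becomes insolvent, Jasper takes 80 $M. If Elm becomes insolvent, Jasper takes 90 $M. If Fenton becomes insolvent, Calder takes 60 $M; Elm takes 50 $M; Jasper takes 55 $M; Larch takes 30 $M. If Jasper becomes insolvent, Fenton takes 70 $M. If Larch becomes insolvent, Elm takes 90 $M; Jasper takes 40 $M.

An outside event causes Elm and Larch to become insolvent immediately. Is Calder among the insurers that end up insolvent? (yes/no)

Round 1 — Elm, Larch become insolvent (initial).
  Jasper: +90+40 → 130 ≥ 70
Round 2 — Jasper becomes insolvent.
  Fenton: +70 → 70 ≥ 50
Round 3 — Fenton becomes insolvent.
  Calder: +60 → 60 ≥ 60
Round 4 — Calder becomes insolvent.
No further insolvencies.

yes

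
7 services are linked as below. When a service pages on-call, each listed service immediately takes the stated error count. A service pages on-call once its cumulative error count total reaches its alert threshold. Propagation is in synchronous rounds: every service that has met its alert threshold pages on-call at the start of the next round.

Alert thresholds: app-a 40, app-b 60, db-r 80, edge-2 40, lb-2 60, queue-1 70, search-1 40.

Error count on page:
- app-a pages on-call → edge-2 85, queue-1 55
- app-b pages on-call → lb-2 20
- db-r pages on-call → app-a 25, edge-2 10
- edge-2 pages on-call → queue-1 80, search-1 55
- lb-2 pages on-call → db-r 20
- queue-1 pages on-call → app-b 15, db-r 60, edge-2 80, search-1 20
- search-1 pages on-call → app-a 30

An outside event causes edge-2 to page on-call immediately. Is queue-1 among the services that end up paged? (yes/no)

Round 1 — edge-2 pages on-call (initial).
  queue-1: +80 → 80 ≥ 70
  search-1: +55 → 55 ≥ 40
Round 2 — queue-1, search-1 page on-call.
  app-a: +30 → 30 < 40
  app-b: +15 → 15 < 60
  db-r: +60 → 60 < 80
No further pages.

yes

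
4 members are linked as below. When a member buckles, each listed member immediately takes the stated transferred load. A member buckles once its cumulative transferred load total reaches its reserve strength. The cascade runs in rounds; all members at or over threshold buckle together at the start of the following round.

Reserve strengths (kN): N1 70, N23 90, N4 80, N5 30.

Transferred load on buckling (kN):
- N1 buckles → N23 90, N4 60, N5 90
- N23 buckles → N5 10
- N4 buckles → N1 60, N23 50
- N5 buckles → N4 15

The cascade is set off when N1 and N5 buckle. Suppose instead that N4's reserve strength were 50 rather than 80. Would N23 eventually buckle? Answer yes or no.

yes

With N4's reserve strength at 50:
Round 1 — N1, N5 buckle (initial).
  N23: +90 → 90 ≥ 90
  N4: +60+15 → 75 ≥ 50
Round 2 — N23, N4 buckle.
No further bucklings.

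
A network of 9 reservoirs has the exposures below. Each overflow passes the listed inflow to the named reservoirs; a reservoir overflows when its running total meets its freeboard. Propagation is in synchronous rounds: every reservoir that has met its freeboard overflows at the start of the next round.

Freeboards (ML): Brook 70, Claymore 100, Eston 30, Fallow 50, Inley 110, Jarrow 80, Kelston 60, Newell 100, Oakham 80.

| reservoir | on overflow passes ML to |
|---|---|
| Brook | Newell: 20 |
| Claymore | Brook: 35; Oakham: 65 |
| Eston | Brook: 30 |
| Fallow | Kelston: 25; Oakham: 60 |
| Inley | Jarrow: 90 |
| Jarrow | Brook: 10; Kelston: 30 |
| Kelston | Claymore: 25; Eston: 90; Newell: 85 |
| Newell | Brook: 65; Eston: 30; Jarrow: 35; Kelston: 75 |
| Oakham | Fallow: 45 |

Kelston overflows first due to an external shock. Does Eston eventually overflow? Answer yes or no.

yes

Round 1 — Kelston overflows (initial).
  Claymore: +25 → 25 < 100
  Eston: +90 → 90 ≥ 30
  Newell: +85 → 85 < 100
Round 2 — Eston overflows.
  Brook: +30 → 30 < 70
No further overflows.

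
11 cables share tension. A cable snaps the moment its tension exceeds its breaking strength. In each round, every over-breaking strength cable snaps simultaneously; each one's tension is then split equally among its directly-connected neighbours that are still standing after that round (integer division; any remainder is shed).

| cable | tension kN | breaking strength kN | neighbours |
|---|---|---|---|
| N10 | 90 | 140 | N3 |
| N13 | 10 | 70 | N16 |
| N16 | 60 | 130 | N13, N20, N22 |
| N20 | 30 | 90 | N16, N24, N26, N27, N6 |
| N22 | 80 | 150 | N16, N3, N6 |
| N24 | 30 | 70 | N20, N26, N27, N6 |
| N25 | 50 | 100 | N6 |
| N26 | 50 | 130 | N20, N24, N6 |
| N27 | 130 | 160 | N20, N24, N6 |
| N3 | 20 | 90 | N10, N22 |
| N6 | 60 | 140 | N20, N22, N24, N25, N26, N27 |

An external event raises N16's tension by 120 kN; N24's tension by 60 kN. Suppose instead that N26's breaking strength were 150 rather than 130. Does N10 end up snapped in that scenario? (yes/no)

With N26's breaking strength at 150:
Round 1 — N16 at 180 > 130; N24 at 90 > 70. N16, N24 snap.
  N16 sheds 180 kN to N13, N20, N22: 60 each.
    N13: 10+60 = 70 ≤ 70
    N20: 30+60 = 90 ≤ 90
    N22: 80+60 = 140 ≤ 150
  N24 sheds 90 kN to N20, N26, N27, N6: 22 each (2 lost).
    N20: 90+22 = 112 > 90
    N26: 50+22 = 72 ≤ 150
    N27: 130+22 = 152 ≤ 160
    N6: 60+22 = 82 ≤ 140
Round 2 — N20 snaps.
  N20 sheds 112 kN to N26, N27, N6: 37 each (1 lost).
    N26: 72+37 = 109 ≤ 150
    N27: 152+37 = 189 > 160
    N6: 82+37 = 119 ≤ 140
Round 3 — N27 snaps.
  N27 sheds 189 kN to N6: 189 each.
    N6: 119+189 = 308 > 140
Round 4 — N6 snaps.
  N6 sheds 308 kN to N22, N25, N26: 102 each (2 lost).
    N22: 140+102 = 242 > 150
    N25: 50+102 = 152 > 100
    N26: 109+102 = 211 > 150
Round 5 — N22, N25, N26 snap.
  N22 sheds 242 kN to N3: 242 each.
    N3: 20+242 = 262 > 90
  N25 sheds 152 kN: no online neighbours, lost.
  N26 sheds 211 kN: no online neighbours, lost.
Round 6 — N3 snaps.
  N3 sheds 262 kN to N10: 262 each.
    N10: 90+262 = 352 > 140
Round 7 — N10 snaps.
  N10 sheds 352 kN: no online neighbours, lost.
No further breaks.

yes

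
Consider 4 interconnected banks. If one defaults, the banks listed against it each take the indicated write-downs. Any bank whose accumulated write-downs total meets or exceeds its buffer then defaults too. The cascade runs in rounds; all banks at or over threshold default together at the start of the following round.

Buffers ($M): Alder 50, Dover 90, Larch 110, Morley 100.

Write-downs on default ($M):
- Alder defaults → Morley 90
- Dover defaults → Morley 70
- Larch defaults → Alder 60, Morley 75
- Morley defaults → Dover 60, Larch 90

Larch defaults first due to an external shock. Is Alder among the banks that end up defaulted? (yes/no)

yes

Round 1 — Larch defaults (initial).
  Alder: +60 → 60 ≥ 50
  Morley: +75 → 75 < 100
Round 2 — Alder defaults.
  Morley: +90 → 165 ≥ 100
Round 3 — Morley defaults.
  Dover: +60 → 60 < 90
No further defaults.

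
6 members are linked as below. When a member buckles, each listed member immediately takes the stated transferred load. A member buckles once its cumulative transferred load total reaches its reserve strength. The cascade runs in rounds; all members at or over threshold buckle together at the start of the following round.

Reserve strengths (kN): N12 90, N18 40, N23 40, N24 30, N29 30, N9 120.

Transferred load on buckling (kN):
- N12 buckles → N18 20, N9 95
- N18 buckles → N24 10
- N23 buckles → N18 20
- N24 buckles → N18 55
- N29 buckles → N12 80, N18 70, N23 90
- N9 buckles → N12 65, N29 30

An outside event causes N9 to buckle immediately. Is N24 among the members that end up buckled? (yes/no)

no

Round 1 — N9 buckles (initial).
  N12: +65 → 65 < 90
  N29: +30 → 30 ≥ 30
Round 2 — N29 buckles.
  N12: +80 → 145 ≥ 90
  N18: +70 → 70 ≥ 40
  N23: +90 → 90 ≥ 40
Round 3 — N12, N18, N23 buckle.
  N24: +10 → 10 < 30
No further bucklings.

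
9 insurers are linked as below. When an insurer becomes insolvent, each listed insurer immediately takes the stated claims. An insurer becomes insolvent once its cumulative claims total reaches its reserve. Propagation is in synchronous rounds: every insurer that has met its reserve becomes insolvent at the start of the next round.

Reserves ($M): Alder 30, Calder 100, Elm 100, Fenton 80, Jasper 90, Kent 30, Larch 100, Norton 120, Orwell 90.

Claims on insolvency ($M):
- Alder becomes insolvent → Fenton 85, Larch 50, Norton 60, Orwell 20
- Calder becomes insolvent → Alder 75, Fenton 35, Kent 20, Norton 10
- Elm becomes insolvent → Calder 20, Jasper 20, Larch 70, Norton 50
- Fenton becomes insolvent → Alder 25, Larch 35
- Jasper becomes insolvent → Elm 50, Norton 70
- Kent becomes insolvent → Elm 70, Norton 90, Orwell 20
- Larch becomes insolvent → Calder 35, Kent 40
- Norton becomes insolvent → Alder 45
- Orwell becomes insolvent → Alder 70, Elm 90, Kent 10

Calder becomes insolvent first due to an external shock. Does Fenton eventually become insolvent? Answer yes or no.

Round 1 — Calder becomes insolvent (initial).
  Alder: +75 → 75 ≥ 30
  Fenton: +35 → 35 < 80
  Kent: +20 → 20 < 30
  Norton: +10 → 10 < 120
Round 2 — Alder becomes insolvent.
  Fenton: +85 → 120 ≥ 80
  Larch: +50 → 50 < 100
  Norton: +60 → 70 < 120
  Orwell: +20 → 20 < 90
Round 3 — Fenton becomes insolvent.
  Larch: +35 → 85 < 100
No further insolvencies.

yes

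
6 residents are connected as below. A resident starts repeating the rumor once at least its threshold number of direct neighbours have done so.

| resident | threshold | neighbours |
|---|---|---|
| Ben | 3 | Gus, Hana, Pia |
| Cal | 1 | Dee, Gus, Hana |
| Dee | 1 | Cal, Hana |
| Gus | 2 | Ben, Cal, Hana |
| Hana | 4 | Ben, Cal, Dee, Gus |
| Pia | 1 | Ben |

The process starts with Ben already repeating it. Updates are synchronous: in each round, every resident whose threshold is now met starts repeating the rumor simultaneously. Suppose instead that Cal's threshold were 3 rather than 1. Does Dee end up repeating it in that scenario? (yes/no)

With Cal's threshold at 3:
Round 1 — Ben starts repeating the rumor (initial).
Round 2 — checking thresholds:
  Gus: 1 of 3 neighbours < 2, not yet.
  Hana: 1 of 4 neighbours < 4, not yet.
  Pia: 1 of 1 neighbours ≥ 1, starts repeating the rumor.
Round 3 — no new spreads; cascade stops.

no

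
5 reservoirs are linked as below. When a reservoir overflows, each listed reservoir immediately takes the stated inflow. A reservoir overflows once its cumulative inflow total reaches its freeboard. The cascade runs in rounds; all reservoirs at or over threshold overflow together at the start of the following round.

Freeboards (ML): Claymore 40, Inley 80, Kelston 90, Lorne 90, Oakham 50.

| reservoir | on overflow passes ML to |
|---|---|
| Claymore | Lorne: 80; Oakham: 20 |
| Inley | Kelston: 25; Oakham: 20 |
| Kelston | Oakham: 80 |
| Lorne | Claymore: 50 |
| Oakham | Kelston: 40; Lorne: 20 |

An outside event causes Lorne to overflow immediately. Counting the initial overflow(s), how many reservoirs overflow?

2

Round 1 — Lorne overflows (initial).
  Claymore: +50 → 50 ≥ 40
Round 2 — Claymore overflows.
  Oakham: +20 → 20 < 50
No further overflows.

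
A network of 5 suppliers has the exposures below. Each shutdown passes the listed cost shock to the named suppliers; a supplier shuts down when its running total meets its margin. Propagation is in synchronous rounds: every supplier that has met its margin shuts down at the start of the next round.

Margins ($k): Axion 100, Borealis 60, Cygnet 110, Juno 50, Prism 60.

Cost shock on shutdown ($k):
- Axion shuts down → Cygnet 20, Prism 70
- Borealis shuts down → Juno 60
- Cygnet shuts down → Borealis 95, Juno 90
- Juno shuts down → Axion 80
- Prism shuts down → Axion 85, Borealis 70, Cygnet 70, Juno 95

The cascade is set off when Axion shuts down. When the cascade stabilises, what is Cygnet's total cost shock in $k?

90

Round 1 — Axion shuts down (initial).
  Cygnet: +20 → 20 < 110
  Prism: +70 → 70 ≥ 60
Round 2 — Prism shuts down.
  Borealis: +70 → 70 ≥ 60
  Cygnet: +70 → 90 < 110
  Juno: +95 → 95 ≥ 50
Round 3 — Borealis, Juno shut down.
No further shutdowns.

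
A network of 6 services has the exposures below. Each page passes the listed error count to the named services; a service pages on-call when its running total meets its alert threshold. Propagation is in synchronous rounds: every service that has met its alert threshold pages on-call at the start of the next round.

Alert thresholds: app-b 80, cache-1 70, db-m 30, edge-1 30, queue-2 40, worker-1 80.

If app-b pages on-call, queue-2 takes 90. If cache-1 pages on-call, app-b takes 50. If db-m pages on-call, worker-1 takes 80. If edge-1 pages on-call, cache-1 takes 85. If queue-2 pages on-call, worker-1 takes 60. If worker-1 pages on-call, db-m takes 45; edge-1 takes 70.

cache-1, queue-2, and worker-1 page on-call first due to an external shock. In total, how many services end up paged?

Round 1 — cache-1, queue-2, worker-1 page on-call (initial).
  app-b: +50 → 50 < 80
  db-m: +45 → 45 ≥ 30
  edge-1: +70 → 70 ≥ 30
Round 2 — db-m, edge-1 page on-call.
No further pages.

5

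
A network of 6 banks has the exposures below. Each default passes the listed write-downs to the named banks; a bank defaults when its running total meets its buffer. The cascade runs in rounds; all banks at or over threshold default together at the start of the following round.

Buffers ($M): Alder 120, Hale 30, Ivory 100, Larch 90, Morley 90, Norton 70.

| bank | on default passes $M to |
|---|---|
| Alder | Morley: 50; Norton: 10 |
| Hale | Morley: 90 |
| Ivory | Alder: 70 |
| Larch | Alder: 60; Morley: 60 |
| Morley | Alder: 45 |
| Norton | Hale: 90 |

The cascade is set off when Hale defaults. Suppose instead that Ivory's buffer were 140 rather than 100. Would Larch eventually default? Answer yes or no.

no

With Ivory's buffer at 140:
Round 1 — Hale defaults (initial).
  Morley: +90 → 90 ≥ 90
Round 2 — Morley defaults.
  Alder: +45 → 45 < 120
No further defaults.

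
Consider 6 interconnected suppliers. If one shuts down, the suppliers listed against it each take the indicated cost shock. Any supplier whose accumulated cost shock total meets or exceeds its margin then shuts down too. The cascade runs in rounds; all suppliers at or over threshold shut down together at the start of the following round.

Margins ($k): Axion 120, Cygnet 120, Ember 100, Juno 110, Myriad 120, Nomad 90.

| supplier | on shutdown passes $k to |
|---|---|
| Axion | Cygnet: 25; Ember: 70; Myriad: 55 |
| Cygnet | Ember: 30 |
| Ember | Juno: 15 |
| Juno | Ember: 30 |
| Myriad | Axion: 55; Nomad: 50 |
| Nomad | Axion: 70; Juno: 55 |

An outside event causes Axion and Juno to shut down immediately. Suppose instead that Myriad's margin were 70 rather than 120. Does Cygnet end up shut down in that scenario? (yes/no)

With Myriad's margin at 70:
Round 1 — Axion, Juno shut down (initial).
  Cygnet: +25 → 25 < 120
  Ember: +70+30 → 100 ≥ 100
  Myriad: +55 → 55 < 70
Round 2 — Ember shuts down.
No further shutdowns.

no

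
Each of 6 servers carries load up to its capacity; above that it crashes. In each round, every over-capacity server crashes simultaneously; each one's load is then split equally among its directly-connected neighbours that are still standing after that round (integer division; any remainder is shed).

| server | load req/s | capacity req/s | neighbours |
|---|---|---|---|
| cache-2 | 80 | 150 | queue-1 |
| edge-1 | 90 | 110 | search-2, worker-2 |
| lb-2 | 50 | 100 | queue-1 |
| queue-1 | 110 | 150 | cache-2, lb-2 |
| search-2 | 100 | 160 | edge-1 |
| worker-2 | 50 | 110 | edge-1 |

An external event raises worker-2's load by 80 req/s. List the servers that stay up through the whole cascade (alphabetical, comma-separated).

cache-2, lb-2, queue-1

Round 1 — worker-2 at 130 > 110. worker-2 crashes.
  worker-2 sheds 130 req/s to edge-1: 130 each.
    edge-1: 90+130 = 220 > 110
Round 2 — edge-1 crashes.
  edge-1 sheds 220 req/s to search-2: 220 each.
    search-2: 100+220 = 320 > 160
Round 3 — search-2 crashes.
  search-2 sheds 320 req/s: no online neighbours, lost.
No further crashes.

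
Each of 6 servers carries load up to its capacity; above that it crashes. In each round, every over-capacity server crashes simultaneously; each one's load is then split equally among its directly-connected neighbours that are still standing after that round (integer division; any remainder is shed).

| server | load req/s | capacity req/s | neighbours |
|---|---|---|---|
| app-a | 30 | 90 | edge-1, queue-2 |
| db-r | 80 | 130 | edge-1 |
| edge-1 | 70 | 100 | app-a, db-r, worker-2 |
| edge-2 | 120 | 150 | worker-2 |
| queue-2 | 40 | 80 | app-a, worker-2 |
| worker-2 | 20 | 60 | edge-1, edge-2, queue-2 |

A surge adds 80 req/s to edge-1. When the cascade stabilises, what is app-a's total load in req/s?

Round 1 — edge-1 at 150 > 100. edge-1 crashes.
  edge-1 sheds 150 req/s to app-a, db-r, worker-2: 50 each.
    app-a: 30+50 = 80 ≤ 90
    db-r: 80+50 = 130 ≤ 130
    worker-2: 20+50 = 70 > 60
Round 2 — worker-2 crashes.
  worker-2 sheds 70 req/s to edge-2, queue-2: 35 each.
    edge-2: 120+35 = 155 > 150
    queue-2: 40+35 = 75 ≤ 80
Round 3 — edge-2 crashes.
  edge-2 sheds 155 req/s: no online neighbours, lost.
No further crashes.

80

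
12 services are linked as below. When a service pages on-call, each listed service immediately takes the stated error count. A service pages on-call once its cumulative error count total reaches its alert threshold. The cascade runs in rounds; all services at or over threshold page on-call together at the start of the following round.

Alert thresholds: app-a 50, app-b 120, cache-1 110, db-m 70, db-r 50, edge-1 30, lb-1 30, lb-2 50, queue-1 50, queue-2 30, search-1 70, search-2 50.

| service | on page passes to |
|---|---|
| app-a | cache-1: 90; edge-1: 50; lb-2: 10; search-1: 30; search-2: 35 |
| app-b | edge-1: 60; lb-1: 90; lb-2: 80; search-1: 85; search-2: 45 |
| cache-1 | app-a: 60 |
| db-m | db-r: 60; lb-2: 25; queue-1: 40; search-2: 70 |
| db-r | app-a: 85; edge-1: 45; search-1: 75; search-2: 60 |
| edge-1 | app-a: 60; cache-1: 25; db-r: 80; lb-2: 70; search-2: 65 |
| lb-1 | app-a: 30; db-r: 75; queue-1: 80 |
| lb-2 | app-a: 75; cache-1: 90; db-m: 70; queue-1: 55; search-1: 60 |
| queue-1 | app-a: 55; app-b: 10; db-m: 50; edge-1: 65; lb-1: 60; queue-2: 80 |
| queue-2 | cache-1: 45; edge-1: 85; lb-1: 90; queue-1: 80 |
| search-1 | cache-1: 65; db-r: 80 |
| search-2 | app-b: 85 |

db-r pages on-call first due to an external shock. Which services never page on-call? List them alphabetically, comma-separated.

app-b

Round 1 — db-r pages on-call (initial).
  app-a: +85 → 85 ≥ 50
  edge-1: +45 → 45 ≥ 30
  search-1: +75 → 75 ≥ 70
  search-2: +60 → 60 ≥ 50
Round 2 — app-a, edge-1, search-1, search-2 page on-call.
  app-b: +85 → 85 < 120
  cache-1: +90+25+65 → 180 ≥ 110
  lb-2: +10+70 → 80 ≥ 50
Round 3 — cache-1, lb-2 page on-call.
  db-m: +70 → 70 ≥ 70
  queue-1: +55 → 55 ≥ 50
Round 4 — db-m, queue-1 page on-call.
  app-b: +10 → 95 < 120
  lb-1: +60 → 60 ≥ 30
  queue-2: +80 → 80 ≥ 30
Round 5 — lb-1, queue-2 page on-call.
No further pages.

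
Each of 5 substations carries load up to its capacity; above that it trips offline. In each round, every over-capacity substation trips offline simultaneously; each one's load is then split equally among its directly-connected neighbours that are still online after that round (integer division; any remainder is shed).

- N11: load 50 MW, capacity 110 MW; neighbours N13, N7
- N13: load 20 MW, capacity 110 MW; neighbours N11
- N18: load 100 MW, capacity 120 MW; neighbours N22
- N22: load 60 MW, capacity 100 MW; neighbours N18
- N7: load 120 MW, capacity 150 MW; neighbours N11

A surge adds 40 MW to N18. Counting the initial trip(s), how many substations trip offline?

2

Round 1 — N18 at 140 > 120. N18 trips offline.
  N18 sheds 140 MW to N22: 140 each.
    N22: 60+140 = 200 > 100
Round 2 — N22 trips offline.
  N22 sheds 200 MW: no online neighbours, lost.
No further trips.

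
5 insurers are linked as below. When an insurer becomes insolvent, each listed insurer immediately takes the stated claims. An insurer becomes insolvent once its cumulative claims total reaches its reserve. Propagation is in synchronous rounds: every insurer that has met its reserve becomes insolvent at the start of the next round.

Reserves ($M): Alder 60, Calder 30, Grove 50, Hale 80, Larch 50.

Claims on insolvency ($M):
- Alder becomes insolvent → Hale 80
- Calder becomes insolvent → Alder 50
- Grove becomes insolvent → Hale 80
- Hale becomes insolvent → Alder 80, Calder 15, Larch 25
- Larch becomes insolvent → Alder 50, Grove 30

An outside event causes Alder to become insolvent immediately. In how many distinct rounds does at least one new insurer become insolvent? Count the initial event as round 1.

Round 1 — Alder becomes insolvent (initial).
  Hale: +80 → 80 ≥ 80
Round 2 — Hale becomes insolvent.
  Calder: +15 → 15 < 30
  Larch: +25 → 25 < 50
No further insolvencies.

2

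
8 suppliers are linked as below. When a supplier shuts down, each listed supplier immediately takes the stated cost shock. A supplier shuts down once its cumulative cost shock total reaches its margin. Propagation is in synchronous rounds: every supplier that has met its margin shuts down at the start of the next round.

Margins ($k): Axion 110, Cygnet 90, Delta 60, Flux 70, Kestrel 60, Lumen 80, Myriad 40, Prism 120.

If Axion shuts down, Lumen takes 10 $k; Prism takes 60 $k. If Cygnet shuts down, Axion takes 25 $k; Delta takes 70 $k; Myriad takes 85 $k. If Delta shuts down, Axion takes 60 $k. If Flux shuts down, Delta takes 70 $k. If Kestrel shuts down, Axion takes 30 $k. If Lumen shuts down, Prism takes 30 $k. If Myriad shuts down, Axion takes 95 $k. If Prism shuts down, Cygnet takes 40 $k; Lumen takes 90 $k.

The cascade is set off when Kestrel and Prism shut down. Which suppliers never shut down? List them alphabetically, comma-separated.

Round 1 — Kestrel, Prism shut down (initial).
  Axion: +30 → 30 < 110
  Cygnet: +40 → 40 < 90
  Lumen: +90 → 90 ≥ 80
Round 2 — Lumen shuts down.
No further shutdowns.

Axion, Cygnet, Delta, Flux, Myriad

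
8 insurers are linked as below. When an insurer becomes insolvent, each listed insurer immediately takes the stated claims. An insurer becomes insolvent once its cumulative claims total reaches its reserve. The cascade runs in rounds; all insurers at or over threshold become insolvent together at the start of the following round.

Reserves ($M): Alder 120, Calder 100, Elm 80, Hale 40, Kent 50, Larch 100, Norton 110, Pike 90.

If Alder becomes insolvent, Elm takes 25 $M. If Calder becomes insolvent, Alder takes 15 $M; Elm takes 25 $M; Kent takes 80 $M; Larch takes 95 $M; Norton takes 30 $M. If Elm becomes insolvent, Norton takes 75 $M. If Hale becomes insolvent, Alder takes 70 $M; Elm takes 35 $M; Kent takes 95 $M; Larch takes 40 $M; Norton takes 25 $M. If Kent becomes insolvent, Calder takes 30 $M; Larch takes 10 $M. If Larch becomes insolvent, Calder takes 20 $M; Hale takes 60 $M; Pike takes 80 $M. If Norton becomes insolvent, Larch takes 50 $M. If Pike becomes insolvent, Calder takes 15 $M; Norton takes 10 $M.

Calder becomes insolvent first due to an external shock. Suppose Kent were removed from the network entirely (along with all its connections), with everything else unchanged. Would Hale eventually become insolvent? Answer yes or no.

no

With Kent removed:
Round 1 — Calder becomes insolvent (initial).
  Alder: +15 → 15 < 120
  Elm: +25 → 25 < 80
  Larch: +95 → 95 < 100
  Norton: +30 → 30 < 110
No further insolvencies.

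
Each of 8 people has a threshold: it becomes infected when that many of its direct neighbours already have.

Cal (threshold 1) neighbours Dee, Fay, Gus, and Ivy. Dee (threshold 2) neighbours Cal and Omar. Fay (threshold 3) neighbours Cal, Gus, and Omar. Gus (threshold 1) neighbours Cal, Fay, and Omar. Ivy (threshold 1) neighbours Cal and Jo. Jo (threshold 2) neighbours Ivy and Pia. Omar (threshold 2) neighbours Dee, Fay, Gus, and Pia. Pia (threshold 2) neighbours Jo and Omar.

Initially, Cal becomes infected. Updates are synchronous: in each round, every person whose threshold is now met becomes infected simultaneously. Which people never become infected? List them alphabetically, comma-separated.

Dee, Fay, Jo, Omar, Pia

Round 1 — Cal becomes infected (initial).
Round 2 — checking thresholds:
  Dee: 1 of 2 neighbours < 2, below threshold.
  Fay: 1 of 3 neighbours < 3, below threshold.
  Gus: 1 of 3 neighbours ≥ 1, becomes infected.
  Ivy: 1 of 2 neighbours ≥ 1, becomes infected.
Round 3 — no new infections; cascade stops.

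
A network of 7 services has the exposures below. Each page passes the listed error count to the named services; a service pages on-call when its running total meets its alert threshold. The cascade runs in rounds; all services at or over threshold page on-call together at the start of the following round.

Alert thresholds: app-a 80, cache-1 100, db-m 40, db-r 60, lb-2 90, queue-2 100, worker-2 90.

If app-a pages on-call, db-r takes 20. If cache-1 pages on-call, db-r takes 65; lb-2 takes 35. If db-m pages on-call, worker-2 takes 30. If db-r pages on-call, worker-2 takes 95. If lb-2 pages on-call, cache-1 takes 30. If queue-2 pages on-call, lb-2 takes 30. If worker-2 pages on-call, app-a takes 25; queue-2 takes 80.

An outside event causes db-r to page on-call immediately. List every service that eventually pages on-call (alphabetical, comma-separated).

Round 1 — db-r pages on-call (initial).
  worker-2: +95 → 95 ≥ 90
Round 2 — worker-2 pages on-call.
  app-a: +25 → 25 < 80
  queue-2: +80 → 80 < 100
No further pages.

db-r, worker-2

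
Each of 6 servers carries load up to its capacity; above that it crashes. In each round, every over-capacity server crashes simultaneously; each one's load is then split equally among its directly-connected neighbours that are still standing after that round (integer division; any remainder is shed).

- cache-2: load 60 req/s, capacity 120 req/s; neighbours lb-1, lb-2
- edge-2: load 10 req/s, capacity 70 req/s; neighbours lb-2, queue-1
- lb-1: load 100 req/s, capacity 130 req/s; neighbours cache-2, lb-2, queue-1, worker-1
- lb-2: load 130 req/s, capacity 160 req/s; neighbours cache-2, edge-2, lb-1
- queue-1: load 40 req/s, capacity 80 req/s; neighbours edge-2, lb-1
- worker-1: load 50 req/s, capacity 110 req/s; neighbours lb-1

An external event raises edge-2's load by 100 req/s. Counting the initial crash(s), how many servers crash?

Round 1 — edge-2 at 110 > 70. edge-2 crashes.
  edge-2 sheds 110 req/s to lb-2, queue-1: 55 each.
    lb-2: 130+55 = 185 > 160
    queue-1: 40+55 = 95 > 80
Round 2 — lb-2, queue-1 crash.
  lb-2 sheds 185 req/s to cache-2, lb-1: 92 each (1 lost).
    cache-2: 60+92 = 152 > 120
    lb-1: 100+92 = 192 > 130
  queue-1 sheds 95 req/s to lb-1: 95 each.
    lb-1: 192+95 = 287 > 130
Round 3 — cache-2, lb-1 crash.
  cache-2 sheds 152 req/s: no online neighbours, lost.
  lb-1 sheds 287 req/s to worker-1: 287 each.
    worker-1: 50+287 = 337 > 110
Round 4 — worker-1 crashes.
  worker-1 sheds 337 req/s: no online neighbours, lost.
No further crashes.

6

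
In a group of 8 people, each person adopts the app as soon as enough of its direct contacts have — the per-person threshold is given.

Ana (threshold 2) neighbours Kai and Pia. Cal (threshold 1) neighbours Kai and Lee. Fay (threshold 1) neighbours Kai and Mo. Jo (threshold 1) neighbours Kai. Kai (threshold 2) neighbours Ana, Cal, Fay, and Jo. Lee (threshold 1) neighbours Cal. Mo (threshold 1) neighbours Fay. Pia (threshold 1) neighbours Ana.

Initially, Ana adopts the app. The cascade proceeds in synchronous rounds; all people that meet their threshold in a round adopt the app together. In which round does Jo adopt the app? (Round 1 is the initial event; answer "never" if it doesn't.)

never

Round 1 — Ana adopts the app (initial).
Round 2 — checking thresholds:
  Kai: 1 of 4 neighbours < 2, holds.
  Pia: 1 of 1 neighbours ≥ 1, adopts the app.
Round 3 — no new adoptions; cascade stops.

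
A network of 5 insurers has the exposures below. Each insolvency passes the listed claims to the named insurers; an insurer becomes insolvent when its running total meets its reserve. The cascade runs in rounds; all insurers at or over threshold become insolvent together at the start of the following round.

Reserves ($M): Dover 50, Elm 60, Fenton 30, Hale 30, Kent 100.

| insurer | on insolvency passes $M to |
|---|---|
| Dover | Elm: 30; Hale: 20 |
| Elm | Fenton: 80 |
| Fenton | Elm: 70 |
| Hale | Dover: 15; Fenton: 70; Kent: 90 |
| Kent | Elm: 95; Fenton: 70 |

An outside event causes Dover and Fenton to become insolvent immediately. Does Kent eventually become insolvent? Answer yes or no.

no

Round 1 — Dover, Fenton become insolvent (initial).
  Elm: +30+70 → 100 ≥ 60
  Hale: +20 → 20 < 30
Round 2 — Elm becomes insolvent.
No further insolvencies.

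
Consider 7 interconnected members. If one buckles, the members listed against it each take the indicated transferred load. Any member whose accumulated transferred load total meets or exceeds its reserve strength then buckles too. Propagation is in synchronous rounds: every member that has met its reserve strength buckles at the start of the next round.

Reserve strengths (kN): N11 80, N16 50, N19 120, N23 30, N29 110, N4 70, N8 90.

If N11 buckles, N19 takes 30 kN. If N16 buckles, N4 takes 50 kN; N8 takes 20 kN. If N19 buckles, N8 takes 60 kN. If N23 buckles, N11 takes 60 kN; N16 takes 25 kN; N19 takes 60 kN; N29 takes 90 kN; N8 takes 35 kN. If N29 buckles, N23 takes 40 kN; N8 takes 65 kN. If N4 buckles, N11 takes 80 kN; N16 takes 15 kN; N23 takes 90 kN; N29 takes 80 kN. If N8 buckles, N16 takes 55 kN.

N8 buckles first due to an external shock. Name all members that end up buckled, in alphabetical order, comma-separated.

Round 1 — N8 buckles (initial).
  N16: +55 → 55 ≥ 50
Round 2 — N16 buckles.
  N4: +50 → 50 < 70
No further bucklings.

N16, N8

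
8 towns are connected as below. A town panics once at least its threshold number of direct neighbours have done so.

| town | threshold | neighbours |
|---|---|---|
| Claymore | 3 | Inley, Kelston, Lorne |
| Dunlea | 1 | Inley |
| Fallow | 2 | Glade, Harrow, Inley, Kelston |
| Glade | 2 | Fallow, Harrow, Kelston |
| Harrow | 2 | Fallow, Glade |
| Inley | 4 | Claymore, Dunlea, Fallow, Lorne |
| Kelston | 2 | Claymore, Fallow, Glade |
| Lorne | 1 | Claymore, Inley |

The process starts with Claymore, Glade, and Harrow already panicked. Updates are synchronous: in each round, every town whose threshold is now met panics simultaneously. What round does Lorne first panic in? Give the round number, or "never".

2

Round 1 — Claymore, Glade, Harrow panic (initial).
Round 2 — checking thresholds:
  Fallow: 2 of 4 neighbours ≥ 2, panics.
  Inley: 1 of 4 neighbours < 4, holds.
  Kelston: 2 of 3 neighbours ≥ 2, panics.
  Lorne: 1 of 2 neighbours ≥ 1, panics.
Round 3 — no new panics; cascade stops.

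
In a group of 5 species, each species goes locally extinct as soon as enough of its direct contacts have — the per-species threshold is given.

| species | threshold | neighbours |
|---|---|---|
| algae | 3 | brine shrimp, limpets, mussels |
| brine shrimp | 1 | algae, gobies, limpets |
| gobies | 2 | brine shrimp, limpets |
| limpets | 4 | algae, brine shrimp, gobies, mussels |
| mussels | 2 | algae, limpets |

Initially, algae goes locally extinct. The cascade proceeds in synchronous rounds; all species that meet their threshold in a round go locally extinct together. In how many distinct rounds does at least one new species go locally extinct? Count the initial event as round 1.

Round 1 — algae goes locally extinct (initial).
Round 2 — checking thresholds:
  brine shrimp: 1 of 3 neighbours ≥ 1, goes locally extinct.
  limpets: 1 of 4 neighbours < 4, holds.
  mussels: 1 of 2 neighbours < 2, holds.
Round 3 — no new extinctions; cascade stops.

2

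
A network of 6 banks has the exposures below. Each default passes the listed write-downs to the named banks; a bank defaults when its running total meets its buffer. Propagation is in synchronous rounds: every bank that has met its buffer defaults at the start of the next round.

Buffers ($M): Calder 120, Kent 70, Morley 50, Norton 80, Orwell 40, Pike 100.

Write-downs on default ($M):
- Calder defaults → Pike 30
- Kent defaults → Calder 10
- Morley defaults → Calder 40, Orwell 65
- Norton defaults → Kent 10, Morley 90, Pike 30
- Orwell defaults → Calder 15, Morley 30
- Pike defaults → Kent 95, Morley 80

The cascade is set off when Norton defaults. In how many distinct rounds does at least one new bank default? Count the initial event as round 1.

3

Round 1 — Norton defaults (initial).
  Kent: +10 → 10 < 70
  Morley: +90 → 90 ≥ 50
  Pike: +30 → 30 < 100
Round 2 — Morley defaults.
  Calder: +40 → 40 < 120
  Orwell: +65 → 65 ≥ 40
Round 3 — Orwell defaults.
  Calder: +15 → 55 < 120
No further defaults.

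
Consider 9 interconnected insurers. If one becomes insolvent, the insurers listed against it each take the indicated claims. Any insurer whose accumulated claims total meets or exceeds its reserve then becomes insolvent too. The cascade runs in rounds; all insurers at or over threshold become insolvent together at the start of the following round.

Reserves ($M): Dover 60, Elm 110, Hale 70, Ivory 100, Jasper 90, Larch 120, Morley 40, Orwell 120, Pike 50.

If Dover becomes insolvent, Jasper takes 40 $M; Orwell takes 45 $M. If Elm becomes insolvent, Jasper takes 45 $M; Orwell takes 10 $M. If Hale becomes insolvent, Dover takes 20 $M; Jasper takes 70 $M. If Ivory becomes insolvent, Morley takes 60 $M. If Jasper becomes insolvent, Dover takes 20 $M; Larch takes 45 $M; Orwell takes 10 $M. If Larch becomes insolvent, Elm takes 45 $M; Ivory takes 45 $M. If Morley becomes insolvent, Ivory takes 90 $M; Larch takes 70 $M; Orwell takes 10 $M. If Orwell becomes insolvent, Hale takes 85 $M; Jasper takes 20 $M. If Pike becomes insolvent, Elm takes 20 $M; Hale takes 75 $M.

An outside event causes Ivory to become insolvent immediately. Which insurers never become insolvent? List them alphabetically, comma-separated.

Round 1 — Ivory becomes insolvent (initial).
  Morley: +60 → 60 ≥ 40
Round 2 — Morley becomes insolvent.
  Larch: +70 → 70 < 120
  Orwell: +10 → 10 < 120
No further insolvencies.

Dover, Elm, Hale, Jasper, Larch, Orwell, Pike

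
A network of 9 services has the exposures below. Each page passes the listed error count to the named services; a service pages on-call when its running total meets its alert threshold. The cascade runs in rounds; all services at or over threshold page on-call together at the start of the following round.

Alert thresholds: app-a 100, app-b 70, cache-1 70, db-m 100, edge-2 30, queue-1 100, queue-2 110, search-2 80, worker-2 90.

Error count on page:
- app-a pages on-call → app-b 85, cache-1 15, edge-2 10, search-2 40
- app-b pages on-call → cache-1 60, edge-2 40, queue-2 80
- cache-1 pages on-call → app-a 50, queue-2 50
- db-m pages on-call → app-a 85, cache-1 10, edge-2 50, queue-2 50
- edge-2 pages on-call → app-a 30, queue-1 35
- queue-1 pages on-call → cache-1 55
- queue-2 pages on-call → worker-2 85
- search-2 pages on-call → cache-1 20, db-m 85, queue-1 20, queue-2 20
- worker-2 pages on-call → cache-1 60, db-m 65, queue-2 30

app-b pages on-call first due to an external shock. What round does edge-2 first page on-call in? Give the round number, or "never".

2

Round 1 — app-b pages on-call (initial).
  cache-1: +60 → 60 < 70
  edge-2: +40 → 40 ≥ 30
  queue-2: +80 → 80 < 110
Round 2 — edge-2 pages on-call.
  app-a: +30 → 30 < 100
  queue-1: +35 → 35 < 100
No further pages.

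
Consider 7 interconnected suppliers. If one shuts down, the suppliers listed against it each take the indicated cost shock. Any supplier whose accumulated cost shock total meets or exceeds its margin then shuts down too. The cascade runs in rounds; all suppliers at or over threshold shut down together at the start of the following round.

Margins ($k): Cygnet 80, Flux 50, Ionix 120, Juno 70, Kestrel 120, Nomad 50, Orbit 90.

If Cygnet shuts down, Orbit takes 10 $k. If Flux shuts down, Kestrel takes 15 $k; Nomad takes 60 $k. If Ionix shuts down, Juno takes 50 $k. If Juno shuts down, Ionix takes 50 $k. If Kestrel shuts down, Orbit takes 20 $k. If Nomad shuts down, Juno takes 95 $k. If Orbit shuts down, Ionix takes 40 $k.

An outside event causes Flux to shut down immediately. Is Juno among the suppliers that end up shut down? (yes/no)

yes

Round 1 — Flux shuts down (initial).
  Kestrel: +15 → 15 < 120
  Nomad: +60 → 60 ≥ 50
Round 2 — Nomad shuts down.
  Juno: +95 → 95 ≥ 70
Round 3 — Juno shuts down.
  Ionix: +50 → 50 < 120
No further shutdowns.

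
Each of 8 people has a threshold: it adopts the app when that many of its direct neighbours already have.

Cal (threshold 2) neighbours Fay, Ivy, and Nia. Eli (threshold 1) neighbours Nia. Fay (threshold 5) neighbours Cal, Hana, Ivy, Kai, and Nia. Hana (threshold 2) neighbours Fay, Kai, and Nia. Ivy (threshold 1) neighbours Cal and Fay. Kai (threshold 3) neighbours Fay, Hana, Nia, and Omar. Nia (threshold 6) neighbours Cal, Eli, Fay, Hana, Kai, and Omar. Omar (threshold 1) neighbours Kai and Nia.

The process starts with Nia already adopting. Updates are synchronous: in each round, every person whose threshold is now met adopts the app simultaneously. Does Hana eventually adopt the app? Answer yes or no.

no

Round 1 — Nia adopts the app (initial).
Round 2 — checking thresholds:
  Cal: 1 of 3 neighbours < 2, not yet.
  Eli: 1 of 1 neighbours ≥ 1, adopts the app.
  Fay: 1 of 5 neighbours < 5, not yet.
  Hana: 1 of 3 neighbours < 2, not yet.
  Kai: 1 of 4 neighbours < 3, not yet.
  Omar: 1 of 2 neighbours ≥ 1, adopts the app.
Round 3 — no new adoptions; cascade stops.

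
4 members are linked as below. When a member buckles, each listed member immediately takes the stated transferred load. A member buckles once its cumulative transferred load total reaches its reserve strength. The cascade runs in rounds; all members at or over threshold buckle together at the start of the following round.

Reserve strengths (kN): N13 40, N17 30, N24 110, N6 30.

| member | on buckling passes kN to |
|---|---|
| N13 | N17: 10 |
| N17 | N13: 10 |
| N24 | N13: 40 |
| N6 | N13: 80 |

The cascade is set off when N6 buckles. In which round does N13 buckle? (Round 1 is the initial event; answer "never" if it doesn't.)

2

Round 1 — N6 buckles (initial).
  N13: +80 → 80 ≥ 40
Round 2 — N13 buckles.
  N17: +10 → 10 < 30
No further bucklings.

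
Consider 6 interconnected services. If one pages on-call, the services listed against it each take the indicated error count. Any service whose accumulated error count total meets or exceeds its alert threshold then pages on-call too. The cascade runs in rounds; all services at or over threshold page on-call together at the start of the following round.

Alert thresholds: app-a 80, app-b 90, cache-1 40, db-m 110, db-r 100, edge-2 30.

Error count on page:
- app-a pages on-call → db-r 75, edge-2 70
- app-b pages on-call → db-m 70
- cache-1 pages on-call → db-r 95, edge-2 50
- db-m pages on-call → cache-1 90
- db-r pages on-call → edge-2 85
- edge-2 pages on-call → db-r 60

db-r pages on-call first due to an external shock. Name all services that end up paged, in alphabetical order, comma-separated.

Round 1 — db-r pages on-call (initial).
  edge-2: +85 → 85 ≥ 30
Round 2 — edge-2 pages on-call.
No further pages.

db-r, edge-2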